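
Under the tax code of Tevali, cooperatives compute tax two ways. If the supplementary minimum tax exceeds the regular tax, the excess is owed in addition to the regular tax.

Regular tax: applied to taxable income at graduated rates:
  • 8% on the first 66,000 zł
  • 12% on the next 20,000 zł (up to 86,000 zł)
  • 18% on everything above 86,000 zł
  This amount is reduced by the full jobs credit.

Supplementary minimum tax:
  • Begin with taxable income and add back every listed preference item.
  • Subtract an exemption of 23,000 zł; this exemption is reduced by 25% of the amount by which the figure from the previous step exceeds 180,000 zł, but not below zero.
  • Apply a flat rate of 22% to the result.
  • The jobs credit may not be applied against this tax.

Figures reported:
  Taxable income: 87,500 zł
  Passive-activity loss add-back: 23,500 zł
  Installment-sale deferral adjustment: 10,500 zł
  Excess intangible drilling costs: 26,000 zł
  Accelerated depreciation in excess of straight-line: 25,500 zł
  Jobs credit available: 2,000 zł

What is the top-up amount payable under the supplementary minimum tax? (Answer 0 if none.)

27,050 zł

Supplementary minimum tax:
  Adjusted income: 87,500 zł + 23,500 zł + 10,500 zł + 26,000 zł + 25,500 zł = 173,000 zł
  Exemption: 173,000 zł ≤ 180,000 zł, so full 23,000 zł applies
  Base: 173,000 zł − 23,000 zł = 150,000 zł
  150,000 zł × 22% = 33,000 zł

Regular tax:
  66,000 zł × 8% = 5,280 zł
  20,000 zł × 12% = 2,400 zł
  1,500 zł × 18% = 270 zł
  → 7,950 zł
  Less jobs credit 2,000 zł → 5,950 zł

Excess of supplementary minimum tax over regular tax: 33,000 zł − 5,950 zł = 27,050 zł.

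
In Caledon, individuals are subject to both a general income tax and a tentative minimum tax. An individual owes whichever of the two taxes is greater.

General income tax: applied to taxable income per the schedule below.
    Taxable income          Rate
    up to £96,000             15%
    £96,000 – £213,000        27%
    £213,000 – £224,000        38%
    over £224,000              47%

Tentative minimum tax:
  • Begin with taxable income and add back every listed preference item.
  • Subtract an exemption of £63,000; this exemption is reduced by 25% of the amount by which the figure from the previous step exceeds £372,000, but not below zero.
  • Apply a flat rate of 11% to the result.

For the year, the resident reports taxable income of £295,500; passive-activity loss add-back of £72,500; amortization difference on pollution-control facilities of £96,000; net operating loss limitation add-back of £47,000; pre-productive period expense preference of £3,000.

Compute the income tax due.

£83,775

General income tax:
  £96,000 × 15% = £14,400
  £117,000 × 27% = £31,590
  £11,000 × 38% = £4,180
  £71,500 × 47% = £33,605
  → £83,775

Tentative minimum tax:
  Adjusted income: £295,500 + £72,500 + £96,000 + £47,000 + £3,000 = £514,000
  Exemption: £63,000 − 25% × (£514,000 − £372,000) = £63,000 − £35,500 = £27,500
  Base: £514,000 − £27,500 = £486,500
  £486,500 × 11% = £53,515

£83,775 > £53,515, so the general income tax governs.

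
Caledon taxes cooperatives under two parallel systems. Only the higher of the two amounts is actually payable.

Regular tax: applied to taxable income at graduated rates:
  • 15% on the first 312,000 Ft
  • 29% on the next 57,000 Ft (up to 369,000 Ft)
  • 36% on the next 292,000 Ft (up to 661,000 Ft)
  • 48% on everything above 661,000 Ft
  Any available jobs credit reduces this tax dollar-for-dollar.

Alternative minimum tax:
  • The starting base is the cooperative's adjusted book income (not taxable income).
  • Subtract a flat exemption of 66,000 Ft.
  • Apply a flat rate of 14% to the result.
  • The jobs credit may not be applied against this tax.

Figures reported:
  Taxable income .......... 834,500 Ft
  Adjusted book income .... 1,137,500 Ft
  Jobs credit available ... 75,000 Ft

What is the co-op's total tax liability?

176,730 Ft

Regular tax:
  312,000 Ft × 15% = 46,800 Ft
  57,000 Ft × 29% = 16,530 Ft
  292,000 Ft × 36% = 105,120 Ft
  173,500 Ft × 48% = 83,280 Ft
  → 251,730 Ft
  Less jobs credit 75,000 Ft → 176,730 Ft

Alternative minimum tax:
  Base (adjusted book income): 1,137,500 Ft
  Less exemption 66,000 Ft → base 1,071,500 Ft
  1,071,500 Ft × 14% = 150,010 Ft

176,730 Ft > 150,010 Ft, so the regular tax governs.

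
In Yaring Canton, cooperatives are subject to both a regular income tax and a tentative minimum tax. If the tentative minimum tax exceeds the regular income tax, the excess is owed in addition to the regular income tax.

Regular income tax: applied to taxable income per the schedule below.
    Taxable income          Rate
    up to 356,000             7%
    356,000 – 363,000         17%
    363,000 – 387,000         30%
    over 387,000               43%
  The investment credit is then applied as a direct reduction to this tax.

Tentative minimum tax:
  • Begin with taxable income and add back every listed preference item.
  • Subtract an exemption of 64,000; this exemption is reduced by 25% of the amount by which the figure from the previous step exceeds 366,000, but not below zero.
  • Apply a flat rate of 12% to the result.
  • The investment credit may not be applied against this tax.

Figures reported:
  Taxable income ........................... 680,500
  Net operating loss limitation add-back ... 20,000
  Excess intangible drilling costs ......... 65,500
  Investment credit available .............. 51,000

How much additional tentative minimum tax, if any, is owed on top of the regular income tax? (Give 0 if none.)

0

Tentative minimum tax:
  Adjusted income: 680,500 + 20,000 + 65,500 = 766,000
  Exemption: 25% × (766,000 − 366,000) = 100,000 ≥ 64,000, so the exemption is fully phased out
  Base: 766,000 − 0 = 766,000
  766,000 × 12% = 91,920

Regular income tax:
  356,000 × 7% = 24,920
  7,000 × 17% = 1,190
  24,000 × 30% = 7,200
  293,500 × 43% = 126,205
  → 159,515
  Less investment credit 51,000 → 108,515

91,920 ≤ 108,515, so no add-on is due.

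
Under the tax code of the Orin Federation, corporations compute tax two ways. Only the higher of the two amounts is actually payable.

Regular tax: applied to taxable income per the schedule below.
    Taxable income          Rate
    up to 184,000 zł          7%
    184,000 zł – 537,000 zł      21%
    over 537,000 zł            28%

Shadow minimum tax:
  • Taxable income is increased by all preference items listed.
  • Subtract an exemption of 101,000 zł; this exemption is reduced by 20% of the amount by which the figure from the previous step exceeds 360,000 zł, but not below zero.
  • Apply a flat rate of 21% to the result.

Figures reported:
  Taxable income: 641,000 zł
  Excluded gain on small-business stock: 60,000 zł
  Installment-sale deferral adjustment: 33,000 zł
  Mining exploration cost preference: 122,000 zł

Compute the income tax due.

179,382 zł

Shadow minimum tax:
  Adjusted income: 641,000 zł + 60,000 zł + 33,000 zł + 122,000 zł = 856,000 zł
  Exemption: 101,000 zł − 20% × (856,000 zł − 360,000 zł) = 101,000 zł − 99,200 zł = 1,800 zł
  Base: 856,000 zł − 1,800 zł = 854,200 zł
  854,200 zł × 21% = 179,382 zł

Regular tax:
  184,000 zł × 7% = 12,880 zł
  353,000 zł × 21% = 74,130 zł
  104,000 zł × 28% = 29,120 zł
  → 116,130 zł

179,382 zł > 116,130 zł, so the shadow minimum tax is the binding amount.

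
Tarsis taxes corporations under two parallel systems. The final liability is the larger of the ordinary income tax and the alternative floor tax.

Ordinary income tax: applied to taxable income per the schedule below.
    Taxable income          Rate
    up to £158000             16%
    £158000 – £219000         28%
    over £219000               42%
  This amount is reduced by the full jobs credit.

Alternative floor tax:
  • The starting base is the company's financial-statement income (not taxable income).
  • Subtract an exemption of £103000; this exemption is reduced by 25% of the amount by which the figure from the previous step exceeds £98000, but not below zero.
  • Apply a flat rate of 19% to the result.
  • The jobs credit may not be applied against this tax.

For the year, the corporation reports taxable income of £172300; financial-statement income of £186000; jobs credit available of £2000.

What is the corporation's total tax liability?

£27284

Alternative floor tax:
  Base (financial-statement income): £186000
  Exemption: £103000 − 25% × (£186000 − £98000) = £103000 − £22000 = £81000
  Base: £186000 − £81000 = £105000
  £105000 × 19% = £19950

Ordinary income tax:
  £158000 × 16% = £25280
  £14300 × 28% = £4004
  → £29284
  Less jobs credit £2000 → £27284

£27284 > £19950, so the ordinary income tax governs.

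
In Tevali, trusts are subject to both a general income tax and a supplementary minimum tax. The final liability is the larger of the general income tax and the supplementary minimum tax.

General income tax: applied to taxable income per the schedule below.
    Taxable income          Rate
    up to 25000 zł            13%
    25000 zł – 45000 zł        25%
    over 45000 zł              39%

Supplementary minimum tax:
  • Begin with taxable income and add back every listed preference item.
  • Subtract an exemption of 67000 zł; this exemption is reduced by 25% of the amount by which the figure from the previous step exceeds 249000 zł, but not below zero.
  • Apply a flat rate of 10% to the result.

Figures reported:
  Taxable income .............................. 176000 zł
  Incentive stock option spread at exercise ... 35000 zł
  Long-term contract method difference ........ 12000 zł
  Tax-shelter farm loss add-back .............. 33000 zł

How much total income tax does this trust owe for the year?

Supplementary minimum tax:
  Adjusted income: 176000 zł + 35000 zł + 12000 zł + 33000 zł = 256000 zł
  Exemption: 67000 zł − 25% × (256000 zł − 249000 zł) = 67000 zł − 1750 zł = 65250 zł
  Base: 256000 zł − 65250 zł = 190750 zł
  190750 zł × 10% = 19075 zł

General income tax:
  25000 zł × 13% = 3250 zł
  20000 zł × 25% = 5000 zł
  131000 zł × 39% = 51090 zł
  → 59340 zł

59340 zł > 19075 zł, so the general income tax governs.

59340 zł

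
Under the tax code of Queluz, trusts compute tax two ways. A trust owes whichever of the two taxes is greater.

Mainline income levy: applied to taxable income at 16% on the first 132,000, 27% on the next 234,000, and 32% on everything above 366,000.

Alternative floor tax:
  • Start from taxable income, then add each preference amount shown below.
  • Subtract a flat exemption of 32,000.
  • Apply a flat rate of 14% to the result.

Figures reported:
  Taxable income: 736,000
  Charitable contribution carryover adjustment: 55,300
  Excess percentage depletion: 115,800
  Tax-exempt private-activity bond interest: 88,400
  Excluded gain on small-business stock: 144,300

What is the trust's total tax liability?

Alternative floor tax:
  Adjusted income: 736,000 + 55,300 + 115,800 + 88,400 + 144,300 = 1,139,800
  Less exemption 32,000 → base 1,107,800
  1,107,800 × 14% = 155,092

Mainline income levy:
  132,000 × 16% = 21,120
  234,000 × 27% = 63,180
  370,000 × 32% = 118,400
  → 202,700

202,700 > 155,092, so the mainline income levy governs.

202,700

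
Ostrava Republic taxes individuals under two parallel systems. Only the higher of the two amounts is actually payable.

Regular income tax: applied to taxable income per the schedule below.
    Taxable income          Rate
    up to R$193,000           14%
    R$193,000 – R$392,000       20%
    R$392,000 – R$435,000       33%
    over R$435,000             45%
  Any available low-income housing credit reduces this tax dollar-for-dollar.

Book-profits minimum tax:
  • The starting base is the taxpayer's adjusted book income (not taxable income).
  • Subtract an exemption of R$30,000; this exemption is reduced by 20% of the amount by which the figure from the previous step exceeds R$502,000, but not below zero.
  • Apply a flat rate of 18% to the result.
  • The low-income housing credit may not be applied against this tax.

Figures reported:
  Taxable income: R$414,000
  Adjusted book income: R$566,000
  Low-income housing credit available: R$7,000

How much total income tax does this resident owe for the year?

Regular income tax:
  R$193,000 × 14% = R$27,020
  R$199,000 × 20% = R$39,800
  R$22,000 × 33% = R$7,260
  → R$74,080
  Less low-income housing credit R$7,000 → R$67,080

Book-profits minimum tax:
  Base (adjusted book income): R$566,000
  Exemption: R$30,000 − 20% × (R$566,000 − R$502,000) = R$30,000 − R$12,800 = R$17,200
  Base: R$566,000 − R$17,200 = R$548,800
  R$548,800 × 18% = R$98,784

R$98,784 > R$67,080, so the book-profits minimum tax is the binding amount.

R$98,784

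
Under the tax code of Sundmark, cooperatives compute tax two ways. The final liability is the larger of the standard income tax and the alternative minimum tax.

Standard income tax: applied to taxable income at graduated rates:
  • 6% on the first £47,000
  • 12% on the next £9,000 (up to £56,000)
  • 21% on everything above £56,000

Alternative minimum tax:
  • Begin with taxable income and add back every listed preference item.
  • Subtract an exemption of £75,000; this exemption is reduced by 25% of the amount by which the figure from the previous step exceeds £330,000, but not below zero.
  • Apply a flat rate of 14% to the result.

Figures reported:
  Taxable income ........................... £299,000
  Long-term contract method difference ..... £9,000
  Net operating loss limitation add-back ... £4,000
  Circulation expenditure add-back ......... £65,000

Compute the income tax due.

Standard income tax:
  £47,000 × 6% = £2,820
  £9,000 × 12% = £1,080
  £243,000 × 21% = £51,030
  → £54,930

Alternative minimum tax:
  Adjusted income: £299,000 + £9,000 + £4,000 + £65,000 = £377,000
  Exemption: £75,000 − 25% × (£377,000 − £330,000) = £75,000 − £11,750 = £63,250
  Base: £377,000 − £63,250 = £313,750
  £313,750 × 14% = £43,925

£54,930 > £43,925, so the standard income tax governs.

£54,930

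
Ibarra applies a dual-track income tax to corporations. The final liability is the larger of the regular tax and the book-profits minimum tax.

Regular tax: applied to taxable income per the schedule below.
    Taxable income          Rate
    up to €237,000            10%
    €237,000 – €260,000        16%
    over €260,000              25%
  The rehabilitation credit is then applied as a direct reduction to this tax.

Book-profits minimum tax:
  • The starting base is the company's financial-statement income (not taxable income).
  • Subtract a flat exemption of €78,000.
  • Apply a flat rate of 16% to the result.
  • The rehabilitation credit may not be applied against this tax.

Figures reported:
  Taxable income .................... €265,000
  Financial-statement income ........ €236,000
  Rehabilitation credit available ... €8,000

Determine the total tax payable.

€25,280

Book-profits minimum tax:
  Base (financial-statement income): €236,000
  Less exemption €78,000 → base €158,000
  €158,000 × 16% = €25,280

Regular tax:
  €237,000 × 10% = €23,700
  €23,000 × 16% = €3,680
  €5,000 × 25% = €1,250
  → €28,630
  Less rehabilitation credit €8,000 → €20,630

€25,280 > €20,630, so the book-profits minimum tax is the binding amount.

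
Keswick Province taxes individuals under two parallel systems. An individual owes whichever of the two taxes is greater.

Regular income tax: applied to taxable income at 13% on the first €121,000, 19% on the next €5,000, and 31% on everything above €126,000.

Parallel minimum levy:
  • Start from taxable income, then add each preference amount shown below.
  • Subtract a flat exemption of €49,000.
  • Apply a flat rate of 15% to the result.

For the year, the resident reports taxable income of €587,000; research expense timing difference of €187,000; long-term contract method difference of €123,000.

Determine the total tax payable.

Parallel minimum levy:
  Adjusted income: €587,000 + €187,000 + €123,000 = €897,000
  Less exemption €49,000 → base €848,000
  €848,000 × 15% = €127,200

Regular income tax:
  €121,000 × 13% = €15,730
  €5,000 × 19% = €950
  €461,000 × 31% = €142,910
  → €159,590

€159,590 > €127,200, so the regular income tax governs.

€159,590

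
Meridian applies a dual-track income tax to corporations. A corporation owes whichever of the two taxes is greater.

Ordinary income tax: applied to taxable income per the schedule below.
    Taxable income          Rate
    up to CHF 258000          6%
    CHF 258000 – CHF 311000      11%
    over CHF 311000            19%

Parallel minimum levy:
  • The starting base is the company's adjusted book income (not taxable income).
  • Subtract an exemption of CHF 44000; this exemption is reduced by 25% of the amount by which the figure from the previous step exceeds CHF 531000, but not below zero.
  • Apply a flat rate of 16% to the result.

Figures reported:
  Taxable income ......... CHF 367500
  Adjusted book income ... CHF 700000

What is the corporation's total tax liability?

CHF 111720

Ordinary income tax:
  CHF 258000 × 6% = CHF 15480
  CHF 53000 × 11% = CHF 5830
  CHF 56500 × 19% = CHF 10735
  → CHF 32045

Parallel minimum levy:
  Base (adjusted book income): CHF 700000
  Exemption: CHF 44000 − 25% × (CHF 700000 − CHF 531000) = CHF 44000 − CHF 42250 = CHF 1750
  Base: CHF 700000 − CHF 1750 = CHF 698250
  CHF 698250 × 16% = CHF 111720

CHF 111720 > CHF 32045, so the parallel minimum levy is the binding amount.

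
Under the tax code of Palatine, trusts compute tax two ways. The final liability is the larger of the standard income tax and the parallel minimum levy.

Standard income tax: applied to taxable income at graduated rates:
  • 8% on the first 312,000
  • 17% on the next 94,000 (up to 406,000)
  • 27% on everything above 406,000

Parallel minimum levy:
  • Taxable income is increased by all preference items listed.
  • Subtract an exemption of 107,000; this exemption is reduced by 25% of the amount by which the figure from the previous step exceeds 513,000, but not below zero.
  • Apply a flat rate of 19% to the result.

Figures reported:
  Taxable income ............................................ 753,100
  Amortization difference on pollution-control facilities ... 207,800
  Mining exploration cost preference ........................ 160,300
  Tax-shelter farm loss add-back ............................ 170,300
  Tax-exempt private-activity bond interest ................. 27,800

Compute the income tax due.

Standard income tax:
  312,000 × 8% = 24,960
  94,000 × 17% = 15,980
  347,100 × 27% = 93,717
  → 134,657

Parallel minimum levy:
  Adjusted income: 753,100 + 207,800 + 160,300 + 170,300 + 27,800 = 1,319,300
  Exemption: 25% × (1,319,300 − 513,000) = 201,575 ≥ 107,000, so the exemption is fully phased out
  Base: 1,319,300 − 0 = 1,319,300
  1,319,300 × 19% = 250,667

250,667 > 134,657, so the parallel minimum levy is the binding amount.

250,667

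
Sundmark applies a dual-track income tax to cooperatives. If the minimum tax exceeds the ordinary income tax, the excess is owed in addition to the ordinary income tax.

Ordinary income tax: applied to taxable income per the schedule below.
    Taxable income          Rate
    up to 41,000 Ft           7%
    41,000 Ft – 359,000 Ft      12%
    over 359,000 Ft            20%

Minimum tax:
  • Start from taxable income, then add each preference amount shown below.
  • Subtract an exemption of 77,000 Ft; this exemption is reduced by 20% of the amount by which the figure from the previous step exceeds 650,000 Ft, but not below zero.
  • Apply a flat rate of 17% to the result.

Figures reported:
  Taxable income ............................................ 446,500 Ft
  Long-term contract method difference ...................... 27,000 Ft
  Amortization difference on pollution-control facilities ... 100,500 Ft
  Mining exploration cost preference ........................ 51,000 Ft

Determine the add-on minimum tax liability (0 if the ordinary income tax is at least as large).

Ordinary income tax:
  41,000 Ft × 7% = 2,870 Ft
  318,000 Ft × 12% = 38,160 Ft
  87,500 Ft × 20% = 17,500 Ft
  → 58,530 Ft

Minimum tax:
  Adjusted income: 446,500 Ft + 27,000 Ft + 100,500 Ft + 51,000 Ft = 625,000 Ft
  Exemption: 625,000 Ft ≤ 650,000 Ft, so full 77,000 Ft applies
  Base: 625,000 Ft − 77,000 Ft = 548,000 Ft
  548,000 Ft × 17% = 93,160 Ft

Excess of minimum tax over ordinary income tax: 93,160 Ft − 58,530 Ft = 34,630 Ft.

34,630 Ft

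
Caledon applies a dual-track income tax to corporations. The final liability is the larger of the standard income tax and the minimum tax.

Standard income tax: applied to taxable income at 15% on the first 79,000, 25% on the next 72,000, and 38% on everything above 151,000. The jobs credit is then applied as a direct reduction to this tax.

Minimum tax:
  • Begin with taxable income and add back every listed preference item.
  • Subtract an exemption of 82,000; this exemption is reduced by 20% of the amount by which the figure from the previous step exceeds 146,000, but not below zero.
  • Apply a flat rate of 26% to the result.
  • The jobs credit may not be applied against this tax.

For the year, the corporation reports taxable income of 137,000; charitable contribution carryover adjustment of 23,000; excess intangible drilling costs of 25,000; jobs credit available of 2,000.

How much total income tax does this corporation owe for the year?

28,808

Standard income tax:
  79,000 × 15% = 11,850
  58,000 × 25% = 14,500
  → 26,350
  Less jobs credit 2,000 → 24,350

Minimum tax:
  Adjusted income: 137,000 + 23,000 + 25,000 = 185,000
  Exemption: 82,000 − 20% × (185,000 − 146,000) = 82,000 − 7,800 = 74,200
  Base: 185,000 − 74,200 = 110,800
  110,800 × 26% = 28,808

28,808 > 24,350, so the minimum tax is the binding amount.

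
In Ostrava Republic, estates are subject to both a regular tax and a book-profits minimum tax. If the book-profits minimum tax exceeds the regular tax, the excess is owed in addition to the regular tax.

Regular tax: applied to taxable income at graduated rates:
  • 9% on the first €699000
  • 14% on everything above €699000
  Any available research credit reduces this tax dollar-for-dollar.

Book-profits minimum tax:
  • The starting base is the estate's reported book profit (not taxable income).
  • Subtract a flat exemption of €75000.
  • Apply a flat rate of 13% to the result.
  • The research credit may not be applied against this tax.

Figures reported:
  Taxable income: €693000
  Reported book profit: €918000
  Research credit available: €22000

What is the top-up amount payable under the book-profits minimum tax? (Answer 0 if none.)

Book-profits minimum tax:
  Base (reported book profit): €918000
  Less exemption €75000 → base €843000
  €843000 × 13% = €109590

Regular tax:
  €693000 × 9% = €62370
  Less research credit €22000 → €40370

Excess of book-profits minimum tax over regular tax: €109590 − €40370 = €69220.

€69220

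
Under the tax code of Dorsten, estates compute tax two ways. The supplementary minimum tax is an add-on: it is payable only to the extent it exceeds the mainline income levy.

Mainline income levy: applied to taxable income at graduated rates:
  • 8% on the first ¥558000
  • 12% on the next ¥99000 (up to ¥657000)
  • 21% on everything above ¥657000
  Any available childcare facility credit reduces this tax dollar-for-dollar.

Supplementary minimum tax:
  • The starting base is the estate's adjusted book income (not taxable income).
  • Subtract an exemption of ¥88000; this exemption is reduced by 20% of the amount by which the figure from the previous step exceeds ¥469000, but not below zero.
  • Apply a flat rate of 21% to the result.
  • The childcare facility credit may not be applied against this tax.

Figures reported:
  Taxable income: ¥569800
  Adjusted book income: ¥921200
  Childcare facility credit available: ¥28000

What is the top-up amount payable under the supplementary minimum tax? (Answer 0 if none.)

Mainline income levy:
  ¥558000 × 8% = ¥44640
  ¥11800 × 12% = ¥1416
  → ¥46056
  Less childcare facility credit ¥28000 → ¥18056

Supplementary minimum tax:
  Base (adjusted book income): ¥921200
  Exemption: 20% × (¥921200 − ¥469000) = ¥90440 ≥ ¥88000, so the exemption is fully phased out
  Base: ¥921200 − ¥0 = ¥921200
  ¥921200 × 21% = ¥193452

Excess of supplementary minimum tax over mainline income levy: ¥193452 − ¥18056 = ¥175396.

¥175396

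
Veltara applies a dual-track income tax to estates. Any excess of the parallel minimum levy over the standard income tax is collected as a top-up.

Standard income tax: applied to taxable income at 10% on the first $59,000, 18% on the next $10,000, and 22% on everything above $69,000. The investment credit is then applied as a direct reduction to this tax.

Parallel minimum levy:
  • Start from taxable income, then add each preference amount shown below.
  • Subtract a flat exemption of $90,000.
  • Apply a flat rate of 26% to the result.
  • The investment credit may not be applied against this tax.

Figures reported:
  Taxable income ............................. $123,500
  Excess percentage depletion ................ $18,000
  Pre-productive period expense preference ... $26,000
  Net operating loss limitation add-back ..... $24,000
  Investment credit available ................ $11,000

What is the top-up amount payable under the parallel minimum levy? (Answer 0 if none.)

Parallel minimum levy:
  Adjusted income: $123,500 + $18,000 + $26,000 + $24,000 = $191,500
  Less exemption $90,000 → base $101,500
  $101,500 × 26% = $26,390

Standard income tax:
  $59,000 × 10% = $5,900
  $10,000 × 18% = $1,800
  $54,500 × 22% = $11,990
  → $19,690
  Less investment credit $11,000 → $8,690

Excess of parallel minimum levy over standard income tax: $26,390 − $8,690 = $17,700.

$17,700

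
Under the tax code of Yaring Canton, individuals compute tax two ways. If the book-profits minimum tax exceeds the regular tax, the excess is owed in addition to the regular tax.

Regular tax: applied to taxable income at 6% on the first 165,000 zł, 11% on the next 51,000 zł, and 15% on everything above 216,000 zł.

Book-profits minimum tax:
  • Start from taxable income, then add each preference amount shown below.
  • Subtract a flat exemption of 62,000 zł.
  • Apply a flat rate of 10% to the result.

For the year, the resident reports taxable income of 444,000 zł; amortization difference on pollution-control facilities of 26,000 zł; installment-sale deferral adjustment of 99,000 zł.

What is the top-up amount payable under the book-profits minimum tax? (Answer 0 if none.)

Book-profits minimum tax:
  Adjusted income: 444,000 zł + 26,000 zł + 99,000 zł = 569,000 zł
  Less exemption 62,000 zł → base 507,000 zł
  507,000 zł × 10% = 50,700 zł

Regular tax:
  165,000 zł × 6% = 9,900 zł
  51,000 zł × 11% = 5,610 zł
  228,000 zł × 15% = 34,200 zł
  → 49,710 zł

Excess of book-profits minimum tax over regular tax: 50,700 zł − 49,710 zł = 990 zł.

990 zł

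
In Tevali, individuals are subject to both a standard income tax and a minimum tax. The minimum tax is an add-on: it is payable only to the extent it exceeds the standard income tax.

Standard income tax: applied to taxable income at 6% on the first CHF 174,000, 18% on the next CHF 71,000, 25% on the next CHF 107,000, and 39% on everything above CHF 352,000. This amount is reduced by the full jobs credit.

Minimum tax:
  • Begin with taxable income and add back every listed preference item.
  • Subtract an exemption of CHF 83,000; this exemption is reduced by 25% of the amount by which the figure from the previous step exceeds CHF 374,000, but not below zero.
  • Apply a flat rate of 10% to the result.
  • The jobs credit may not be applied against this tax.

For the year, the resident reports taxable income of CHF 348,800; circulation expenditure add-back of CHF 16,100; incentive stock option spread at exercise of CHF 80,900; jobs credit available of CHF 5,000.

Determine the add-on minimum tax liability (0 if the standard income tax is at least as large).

CHF 0

Minimum tax:
  Adjusted income: CHF 348,800 + CHF 16,100 + CHF 80,900 = CHF 445,800
  Exemption: CHF 83,000 − 25% × (CHF 445,800 − CHF 374,000) = CHF 83,000 − CHF 17,950 = CHF 65,050
  Base: CHF 445,800 − CHF 65,050 = CHF 380,750
  CHF 380,750 × 10% = CHF 38,075

Standard income tax:
  CHF 174,000 × 6% = CHF 10,440
  CHF 71,000 × 18% = CHF 12,780
  CHF 103,800 × 25% = CHF 25,950
  → CHF 49,170
  Less jobs credit CHF 5,000 → CHF 44,170

CHF 38,075 ≤ CHF 44,170, so no add-on is due.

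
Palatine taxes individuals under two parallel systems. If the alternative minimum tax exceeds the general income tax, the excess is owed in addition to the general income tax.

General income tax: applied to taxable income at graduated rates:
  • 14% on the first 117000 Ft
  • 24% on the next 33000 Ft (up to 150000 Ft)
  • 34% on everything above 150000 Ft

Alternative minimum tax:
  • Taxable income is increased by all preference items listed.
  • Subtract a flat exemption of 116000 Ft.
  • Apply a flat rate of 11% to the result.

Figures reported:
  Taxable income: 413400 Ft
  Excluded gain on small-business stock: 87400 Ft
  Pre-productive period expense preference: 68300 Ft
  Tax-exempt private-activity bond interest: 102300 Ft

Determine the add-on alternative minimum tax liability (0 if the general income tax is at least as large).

General income tax:
  117000 Ft × 14% = 16380 Ft
  33000 Ft × 24% = 7920 Ft
  263400 Ft × 34% = 89556 Ft
  → 113856 Ft

Alternative minimum tax:
  Adjusted income: 413400 Ft + 87400 Ft + 68300 Ft + 102300 Ft = 671400 Ft
  Less exemption 116000 Ft → base 555400 Ft
  555400 Ft × 11% = 61094 Ft

61094 Ft ≤ 113856 Ft, so no add-on is due.

0 Ft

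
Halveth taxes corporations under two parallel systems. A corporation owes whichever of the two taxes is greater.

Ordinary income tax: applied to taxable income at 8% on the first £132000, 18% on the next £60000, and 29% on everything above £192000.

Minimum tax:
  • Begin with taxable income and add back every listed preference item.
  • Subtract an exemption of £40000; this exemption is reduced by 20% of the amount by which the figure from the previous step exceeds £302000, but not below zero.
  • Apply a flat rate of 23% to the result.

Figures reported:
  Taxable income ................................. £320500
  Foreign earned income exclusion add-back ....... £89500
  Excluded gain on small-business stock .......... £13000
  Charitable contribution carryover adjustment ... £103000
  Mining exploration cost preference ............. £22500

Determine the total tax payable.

£126155

Minimum tax:
  Adjusted income: £320500 + £89500 + £13000 + £103000 + £22500 = £548500
  Exemption: 20% × (£548500 − £302000) = £49300 ≥ £40000, so the exemption is fully phased out
  Base: £548500 − £0 = £548500
  £548500 × 23% = £126155

Ordinary income tax:
  £132000 × 8% = £10560
  £60000 × 18% = £10800
  £128500 × 29% = £37265
  → £58625

£126155 > £58625, so the minimum tax is the binding amount.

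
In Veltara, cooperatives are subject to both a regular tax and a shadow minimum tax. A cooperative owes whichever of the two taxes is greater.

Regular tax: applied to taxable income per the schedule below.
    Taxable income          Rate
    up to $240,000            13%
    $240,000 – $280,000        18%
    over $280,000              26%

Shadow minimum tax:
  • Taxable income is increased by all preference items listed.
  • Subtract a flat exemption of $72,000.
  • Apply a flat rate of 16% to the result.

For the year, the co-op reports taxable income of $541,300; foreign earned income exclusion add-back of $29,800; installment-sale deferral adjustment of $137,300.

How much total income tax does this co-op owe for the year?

$106,338

Shadow minimum tax:
  Adjusted income: $541,300 + $29,800 + $137,300 = $708,400
  Less exemption $72,000 → base $636,400
  $636,400 × 16% = $101,824

Regular tax:
  $240,000 × 13% = $31,200
  $40,000 × 18% = $7,200
  $261,300 × 26% = $67,938
  → $106,338

$106,338 > $101,824, so the regular tax governs.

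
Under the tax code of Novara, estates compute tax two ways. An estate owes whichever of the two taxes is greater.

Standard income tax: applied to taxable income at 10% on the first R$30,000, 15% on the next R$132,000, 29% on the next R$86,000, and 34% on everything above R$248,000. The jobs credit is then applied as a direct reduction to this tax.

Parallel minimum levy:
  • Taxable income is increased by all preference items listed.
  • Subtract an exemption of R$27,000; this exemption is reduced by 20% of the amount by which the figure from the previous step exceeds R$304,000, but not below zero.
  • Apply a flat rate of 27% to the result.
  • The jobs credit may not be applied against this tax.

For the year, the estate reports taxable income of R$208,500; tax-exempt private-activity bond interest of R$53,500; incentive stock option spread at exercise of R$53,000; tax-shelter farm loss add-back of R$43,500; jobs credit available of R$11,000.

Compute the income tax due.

Standard income tax:
  R$30,000 × 10% = R$3,000
  R$132,000 × 15% = R$19,800
  R$46,500 × 29% = R$13,485
  → R$36,285
  Less jobs credit R$11,000 → R$25,285

Parallel minimum levy:
  Adjusted income: R$208,500 + R$53,500 + R$53,000 + R$43,500 = R$358,500
  Exemption: R$27,000 − 20% × (R$358,500 − R$304,000) = R$27,000 − R$10,900 = R$16,100
  Base: R$358,500 − R$16,100 = R$342,400
  R$342,400 × 27% = R$92,448

R$92,448 > R$25,285, so the parallel minimum levy is the binding amount.

R$92,448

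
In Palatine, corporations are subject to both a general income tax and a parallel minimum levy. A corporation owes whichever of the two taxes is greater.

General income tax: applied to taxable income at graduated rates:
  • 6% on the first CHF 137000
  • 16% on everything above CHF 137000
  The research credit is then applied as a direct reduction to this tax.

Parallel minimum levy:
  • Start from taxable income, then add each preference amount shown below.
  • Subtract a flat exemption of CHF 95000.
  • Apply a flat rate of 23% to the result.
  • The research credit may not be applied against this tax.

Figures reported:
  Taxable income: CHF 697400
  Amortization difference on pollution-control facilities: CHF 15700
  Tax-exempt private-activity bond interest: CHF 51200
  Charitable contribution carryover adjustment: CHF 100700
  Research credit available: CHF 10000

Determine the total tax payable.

CHF 177100

Parallel minimum levy:
  Adjusted income: CHF 697400 + CHF 15700 + CHF 51200 + CHF 100700 = CHF 865000
  Less exemption CHF 95000 → base CHF 770000
  CHF 770000 × 23% = CHF 177100

General income tax:
  CHF 137000 × 6% = CHF 8220
  CHF 560400 × 16% = CHF 89664
  → CHF 97884
  Less research credit CHF 10000 → CHF 87884

CHF 177100 > CHF 87884, so the parallel minimum levy is the binding amount.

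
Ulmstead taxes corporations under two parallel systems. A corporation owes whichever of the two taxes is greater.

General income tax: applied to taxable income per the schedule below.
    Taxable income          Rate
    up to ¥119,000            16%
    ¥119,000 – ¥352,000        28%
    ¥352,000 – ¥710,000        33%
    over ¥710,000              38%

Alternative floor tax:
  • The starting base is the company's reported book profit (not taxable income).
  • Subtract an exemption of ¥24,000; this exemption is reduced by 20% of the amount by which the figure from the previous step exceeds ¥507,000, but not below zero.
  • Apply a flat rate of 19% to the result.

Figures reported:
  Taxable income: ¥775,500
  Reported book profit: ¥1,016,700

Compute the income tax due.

¥227,310

General income tax:
  ¥119,000 × 16% = ¥19,040
  ¥233,000 × 28% = ¥65,240
  ¥358,000 × 33% = ¥118,140
  ¥65,500 × 38% = ¥24,890
  → ¥227,310

Alternative floor tax:
  Base (reported book profit): ¥1,016,700
  Exemption: 20% × (¥1,016,700 − ¥507,000) = ¥101,940 ≥ ¥24,000, so the exemption is fully phased out
  Base: ¥1,016,700 − ¥0 = ¥1,016,700
  ¥1,016,700 × 19% = ¥193,173

¥227,310 > ¥193,173, so the general income tax governs.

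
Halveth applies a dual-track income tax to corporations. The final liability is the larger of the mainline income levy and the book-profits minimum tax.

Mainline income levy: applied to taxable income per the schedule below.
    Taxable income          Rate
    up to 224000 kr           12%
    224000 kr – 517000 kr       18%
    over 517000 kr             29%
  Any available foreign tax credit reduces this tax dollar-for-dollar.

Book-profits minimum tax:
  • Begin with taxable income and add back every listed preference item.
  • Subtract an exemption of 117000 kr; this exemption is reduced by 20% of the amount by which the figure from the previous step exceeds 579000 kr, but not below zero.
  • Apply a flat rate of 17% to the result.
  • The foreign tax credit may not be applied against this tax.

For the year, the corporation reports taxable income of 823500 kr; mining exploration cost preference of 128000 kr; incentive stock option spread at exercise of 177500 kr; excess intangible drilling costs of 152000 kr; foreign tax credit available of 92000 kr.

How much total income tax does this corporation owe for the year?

Book-profits minimum tax:
  Adjusted income: 823500 kr + 128000 kr + 177500 kr + 152000 kr = 1281000 kr
  Exemption: 20% × (1281000 kr − 579000 kr) = 140400 kr ≥ 117000 kr, so the exemption is fully phased out
  Base: 1281000 kr − 0 kr = 1281000 kr
  1281000 kr × 17% = 217770 kr

Mainline income levy:
  224000 kr × 12% = 26880 kr
  293000 kr × 18% = 52740 kr
  306500 kr × 29% = 88885 kr
  → 168505 kr
  Less foreign tax credit 92000 kr → 76505 kr

217770 kr > 76505 kr, so the book-profits minimum tax is the binding amount.

217770 kr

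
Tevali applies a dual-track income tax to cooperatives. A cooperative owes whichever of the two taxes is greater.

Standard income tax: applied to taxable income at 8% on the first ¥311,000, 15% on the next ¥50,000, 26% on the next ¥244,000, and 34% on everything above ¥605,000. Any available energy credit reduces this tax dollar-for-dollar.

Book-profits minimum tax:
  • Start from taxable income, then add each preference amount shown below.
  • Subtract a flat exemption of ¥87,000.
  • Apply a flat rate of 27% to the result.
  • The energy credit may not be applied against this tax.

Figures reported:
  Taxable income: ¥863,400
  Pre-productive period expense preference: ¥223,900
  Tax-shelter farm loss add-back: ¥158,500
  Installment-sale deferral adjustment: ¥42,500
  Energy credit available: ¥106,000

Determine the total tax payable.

Standard income tax:
  ¥311,000 × 8% = ¥24,880
  ¥50,000 × 15% = ¥7,500
  ¥244,000 × 26% = ¥63,440
  ¥258,400 × 34% = ¥87,856
  → ¥183,676
  Less energy credit ¥106,000 → ¥77,676

Book-profits minimum tax:
  Adjusted income: ¥863,400 + ¥223,900 + ¥158,500 + ¥42,500 = ¥1,288,300
  Less exemption ¥87,000 → base ¥1,201,300
  ¥1,201,300 × 27% = ¥324,351

¥324,351 > ¥77,676, so the book-profits minimum tax is the binding amount.

¥324,351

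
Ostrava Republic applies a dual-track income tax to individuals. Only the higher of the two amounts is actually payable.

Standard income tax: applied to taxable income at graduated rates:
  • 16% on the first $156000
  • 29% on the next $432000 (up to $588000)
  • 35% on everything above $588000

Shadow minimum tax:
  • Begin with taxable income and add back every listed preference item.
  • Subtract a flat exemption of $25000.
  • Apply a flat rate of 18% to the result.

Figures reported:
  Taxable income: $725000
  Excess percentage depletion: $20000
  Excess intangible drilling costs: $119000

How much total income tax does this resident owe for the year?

$198190

Shadow minimum tax:
  Adjusted income: $725000 + $20000 + $119000 = $864000
  Less exemption $25000 → base $839000
  $839000 × 18% = $151020

Standard income tax:
  $156000 × 16% = $24960
  $432000 × 29% = $125280
  $137000 × 35% = $47950
  → $198190

$198190 > $151020, so the standard income tax governs.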